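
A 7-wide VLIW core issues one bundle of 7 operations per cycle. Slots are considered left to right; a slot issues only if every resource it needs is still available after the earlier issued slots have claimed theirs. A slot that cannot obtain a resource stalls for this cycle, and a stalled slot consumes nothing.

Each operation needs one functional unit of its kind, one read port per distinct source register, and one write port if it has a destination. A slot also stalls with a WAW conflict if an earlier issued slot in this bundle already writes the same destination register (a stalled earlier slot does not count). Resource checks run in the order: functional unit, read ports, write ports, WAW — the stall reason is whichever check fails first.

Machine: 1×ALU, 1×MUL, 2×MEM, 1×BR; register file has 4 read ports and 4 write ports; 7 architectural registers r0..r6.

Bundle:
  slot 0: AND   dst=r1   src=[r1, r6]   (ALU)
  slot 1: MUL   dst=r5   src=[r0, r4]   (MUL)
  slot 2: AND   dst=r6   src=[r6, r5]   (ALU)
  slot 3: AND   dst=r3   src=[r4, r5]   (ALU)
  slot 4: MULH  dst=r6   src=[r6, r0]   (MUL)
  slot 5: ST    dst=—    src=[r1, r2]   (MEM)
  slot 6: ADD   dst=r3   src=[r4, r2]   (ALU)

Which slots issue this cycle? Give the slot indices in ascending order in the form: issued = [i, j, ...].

issued = [0, 1]

slot 0 (ALU): ISSUE — free A0,Mu1,Ld2,B1 rp2 wp3
slot 1 (MUL): ISSUE — free A0,Mu0,Ld2,B1 rp0 wp2
slot 2 (ALU): stall FU — free A0,Mu0,Ld2,B1 rp0 wp2
slot 3 (ALU): stall FU — free A0,Mu0,Ld2,B1 rp0 wp2
slot 4 (MUL): stall FU — free A0,Mu0,Ld2,B1 rp0 wp2
slot 5 (MEM): stall RD_PORT — free A0,Mu0,Ld2,B1 rp0 wp2
slot 6 (ALU): stall FU — free A0,Mu0,Ld2,B1 rp0 wp2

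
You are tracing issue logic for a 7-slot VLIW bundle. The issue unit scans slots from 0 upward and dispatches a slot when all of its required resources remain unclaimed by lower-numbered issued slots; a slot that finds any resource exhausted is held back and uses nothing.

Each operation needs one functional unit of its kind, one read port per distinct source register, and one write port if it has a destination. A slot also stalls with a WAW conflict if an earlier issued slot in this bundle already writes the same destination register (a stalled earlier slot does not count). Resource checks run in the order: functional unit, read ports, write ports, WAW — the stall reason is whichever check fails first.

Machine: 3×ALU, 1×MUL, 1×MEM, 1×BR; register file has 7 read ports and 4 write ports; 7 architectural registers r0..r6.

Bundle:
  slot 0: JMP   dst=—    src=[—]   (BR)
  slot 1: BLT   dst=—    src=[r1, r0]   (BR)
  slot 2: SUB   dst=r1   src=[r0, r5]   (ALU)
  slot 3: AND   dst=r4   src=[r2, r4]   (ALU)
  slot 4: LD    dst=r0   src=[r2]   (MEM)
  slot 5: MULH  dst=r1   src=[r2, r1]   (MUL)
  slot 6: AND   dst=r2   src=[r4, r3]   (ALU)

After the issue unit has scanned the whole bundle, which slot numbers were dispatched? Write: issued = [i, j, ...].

[0] BR needs rd=0 wr=0: ok; after: ALU=3 MUL=1 MEM=1 BR=0, R=7, W=4
[1] BR needs rd=2 wr=0: FU; after: ALU=3 MUL=1 MEM=1 BR=0, R=7, W=4
[2] ALU needs rd=2 wr=1: ok; after: ALU=2 MUL=1 MEM=1 BR=0, R=5, W=3
[3] ALU needs rd=2 wr=1: ok; after: ALU=1 MUL=1 MEM=1 BR=0, R=3, W=2
[4] MEM needs rd=1 wr=1: ok; after: ALU=1 MUL=1 MEM=0 BR=0, R=2, W=1
[5] MUL needs rd=2 wr=1: WAW; after: ALU=1 MUL=1 MEM=0 BR=0, R=2, W=1
[6] ALU needs rd=2 wr=1: ok; after: ALU=0 MUL=1 MEM=0 BR=0, R=0, W=0

issued = [0, 2, 3, 4, 6]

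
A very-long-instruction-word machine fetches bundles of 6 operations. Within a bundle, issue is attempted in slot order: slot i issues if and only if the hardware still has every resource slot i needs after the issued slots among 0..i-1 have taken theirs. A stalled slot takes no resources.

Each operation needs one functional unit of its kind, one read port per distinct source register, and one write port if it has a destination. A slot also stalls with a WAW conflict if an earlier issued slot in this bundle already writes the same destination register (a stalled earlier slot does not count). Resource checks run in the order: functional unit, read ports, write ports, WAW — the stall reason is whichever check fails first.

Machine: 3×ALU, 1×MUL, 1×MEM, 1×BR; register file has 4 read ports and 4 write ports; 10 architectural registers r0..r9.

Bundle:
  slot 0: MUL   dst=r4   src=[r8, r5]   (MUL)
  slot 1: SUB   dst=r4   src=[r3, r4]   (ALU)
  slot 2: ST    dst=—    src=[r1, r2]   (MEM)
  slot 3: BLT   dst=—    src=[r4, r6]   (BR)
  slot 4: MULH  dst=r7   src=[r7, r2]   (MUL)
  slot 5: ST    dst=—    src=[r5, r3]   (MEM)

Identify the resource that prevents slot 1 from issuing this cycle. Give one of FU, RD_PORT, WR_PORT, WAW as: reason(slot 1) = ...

reason(slot 1) = WAW

[0] MUL needs rd=2 wr=1: ok; after: ALU=3 MUL=0 MEM=1 BR=1, R=2, W=3
[1] ALU needs rd=2 wr=1: WAW; after: ALU=3 MUL=0 MEM=1 BR=1, R=2, W=3
[2] MEM needs rd=2 wr=0: ok; after: ALU=3 MUL=0 MEM=0 BR=1, R=0, W=3
[3] BR needs rd=2 wr=0: RD_PORT; after: ALU=3 MUL=0 MEM=0 BR=1, R=0, W=3
[4] MUL needs rd=2 wr=1: FU; after: ALU=3 MUL=0 MEM=0 BR=1, R=0, W=3
[5] MEM needs rd=2 wr=0: FU; after: ALU=3 MUL=0 MEM=0 BR=1, R=0, W=3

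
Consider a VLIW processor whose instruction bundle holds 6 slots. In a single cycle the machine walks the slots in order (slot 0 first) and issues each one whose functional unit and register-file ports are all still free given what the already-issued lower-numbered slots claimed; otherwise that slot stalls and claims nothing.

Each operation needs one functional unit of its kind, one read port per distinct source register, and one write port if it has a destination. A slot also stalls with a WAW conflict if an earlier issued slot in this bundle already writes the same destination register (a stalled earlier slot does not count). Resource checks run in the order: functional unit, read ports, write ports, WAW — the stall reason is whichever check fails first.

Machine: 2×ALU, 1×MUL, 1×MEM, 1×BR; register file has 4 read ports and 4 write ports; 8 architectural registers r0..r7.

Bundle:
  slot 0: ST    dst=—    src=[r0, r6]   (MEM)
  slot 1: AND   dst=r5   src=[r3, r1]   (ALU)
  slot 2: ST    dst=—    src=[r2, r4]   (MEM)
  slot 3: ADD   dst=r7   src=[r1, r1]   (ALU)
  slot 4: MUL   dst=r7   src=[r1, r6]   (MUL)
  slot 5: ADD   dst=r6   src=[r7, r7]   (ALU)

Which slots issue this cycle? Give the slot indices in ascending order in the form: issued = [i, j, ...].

issued = [0, 1]

  0. MEM ⇒ go  {2A/1Mu/0Ld/1B | 2r 4w}
  1. ALU→r5 ⇒ go  {1A/1Mu/0Ld/1B | 0r 3w}
  2. MEM ⇒ no(FU)  {1A/1Mu/0Ld/1B | 0r 3w}
  3. ALU→r7 ⇒ no(RD_PORT)  {1A/1Mu/0Ld/1B | 0r 3w}
  4. MUL→r7 ⇒ no(RD_PORT)  {1A/1Mu/0Ld/1B | 0r 3w}
  5. ALU→r6 ⇒ no(RD_PORT)  {1A/1Mu/0Ld/1B | 0r 3w}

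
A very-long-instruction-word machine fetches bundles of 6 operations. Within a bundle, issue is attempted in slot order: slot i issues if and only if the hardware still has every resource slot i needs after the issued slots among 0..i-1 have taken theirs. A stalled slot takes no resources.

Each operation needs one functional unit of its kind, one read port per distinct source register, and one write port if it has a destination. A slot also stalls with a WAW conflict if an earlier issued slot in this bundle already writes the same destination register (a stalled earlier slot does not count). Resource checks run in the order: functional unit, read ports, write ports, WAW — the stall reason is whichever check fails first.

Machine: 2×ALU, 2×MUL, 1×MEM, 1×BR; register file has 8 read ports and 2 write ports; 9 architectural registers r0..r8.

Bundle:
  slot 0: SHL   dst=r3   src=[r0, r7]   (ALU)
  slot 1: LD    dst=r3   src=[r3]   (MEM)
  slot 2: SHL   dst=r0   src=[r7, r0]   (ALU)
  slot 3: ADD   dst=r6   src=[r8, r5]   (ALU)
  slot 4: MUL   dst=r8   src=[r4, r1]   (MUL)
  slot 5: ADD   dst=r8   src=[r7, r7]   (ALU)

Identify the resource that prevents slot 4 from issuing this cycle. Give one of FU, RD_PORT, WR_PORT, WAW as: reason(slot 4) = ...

reason(slot 4) = WR_PORT

#0 ALU src=r0,r7 dispatched  <A:1 Mu:2 Ld:1 B:1 rd:6 wr:1>
#1 MEM src=r3 held:WAW  <A:1 Mu:2 Ld:1 B:1 rd:6 wr:1>
#2 ALU src=r7,r0 dispatched  <A:0 Mu:2 Ld:1 B:1 rd:4 wr:0>
#3 ALU src=r8,r5 held:FU  <A:0 Mu:2 Ld:1 B:1 rd:4 wr:0>
#4 MUL src=r4,r1 held:WR_PORT  <A:0 Mu:2 Ld:1 B:1 rd:4 wr:0>
#5 ALU src=r7,r7 held:FU  <A:0 Mu:2 Ld:1 B:1 rd:4 wr:0>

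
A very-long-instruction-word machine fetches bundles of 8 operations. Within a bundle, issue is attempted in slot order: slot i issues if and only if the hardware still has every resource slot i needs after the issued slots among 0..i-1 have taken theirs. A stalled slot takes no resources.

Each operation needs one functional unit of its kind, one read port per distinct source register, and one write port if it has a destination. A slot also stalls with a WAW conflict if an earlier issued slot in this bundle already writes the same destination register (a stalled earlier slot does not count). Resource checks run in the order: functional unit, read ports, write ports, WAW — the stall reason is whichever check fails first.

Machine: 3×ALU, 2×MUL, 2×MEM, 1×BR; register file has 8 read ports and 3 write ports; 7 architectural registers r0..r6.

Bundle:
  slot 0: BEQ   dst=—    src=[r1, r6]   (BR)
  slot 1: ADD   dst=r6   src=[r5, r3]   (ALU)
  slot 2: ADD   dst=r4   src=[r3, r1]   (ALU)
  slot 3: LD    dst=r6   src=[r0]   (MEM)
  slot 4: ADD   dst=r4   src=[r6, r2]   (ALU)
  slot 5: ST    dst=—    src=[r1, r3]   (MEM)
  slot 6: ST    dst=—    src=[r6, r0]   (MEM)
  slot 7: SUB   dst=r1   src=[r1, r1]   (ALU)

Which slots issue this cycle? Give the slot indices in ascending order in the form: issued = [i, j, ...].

issued = [0, 1, 2, 5]

#0 BR src=r1,r6 dispatched  <A:3 Mu:2 Ld:2 B:0 rd:6 wr:3>
#1 ALU src=r5,r3 dispatched  <A:2 Mu:2 Ld:2 B:0 rd:4 wr:2>
#2 ALU src=r3,r1 dispatched  <A:1 Mu:2 Ld:2 B:0 rd:2 wr:1>
#3 MEM src=r0 held:WAW  <A:1 Mu:2 Ld:2 B:0 rd:2 wr:1>
#4 ALU src=r6,r2 held:WAW  <A:1 Mu:2 Ld:2 B:0 rd:2 wr:1>
#5 MEM src=r1,r3 dispatched  <A:1 Mu:2 Ld:1 B:0 rd:0 wr:1>
#6 MEM src=r6,r0 held:RD_PORT  <A:1 Mu:2 Ld:1 B:0 rd:0 wr:1>
#7 ALU src=r1,r1 held:RD_PORT  <A:1 Mu:2 Ld:1 B:0 rd:0 wr:1>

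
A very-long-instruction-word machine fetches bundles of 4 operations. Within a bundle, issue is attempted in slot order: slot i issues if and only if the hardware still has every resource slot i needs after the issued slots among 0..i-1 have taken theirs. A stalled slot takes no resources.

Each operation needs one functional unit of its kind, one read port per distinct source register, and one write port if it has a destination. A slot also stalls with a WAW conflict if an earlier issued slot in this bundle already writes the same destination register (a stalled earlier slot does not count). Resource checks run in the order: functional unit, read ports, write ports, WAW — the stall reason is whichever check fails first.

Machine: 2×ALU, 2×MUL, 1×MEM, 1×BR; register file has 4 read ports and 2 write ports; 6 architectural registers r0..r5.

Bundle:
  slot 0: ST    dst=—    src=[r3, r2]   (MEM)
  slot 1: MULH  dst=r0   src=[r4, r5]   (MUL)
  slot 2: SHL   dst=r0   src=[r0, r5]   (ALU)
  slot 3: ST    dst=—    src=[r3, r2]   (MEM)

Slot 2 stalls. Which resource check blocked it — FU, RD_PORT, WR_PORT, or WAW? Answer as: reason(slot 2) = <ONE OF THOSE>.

reason(slot 2) = RD_PORT

(0) want 1×MEM +2rd +0wr — yes → AL2|MU2|ME0|BR1|rd2|wr2
(1) want 1×MUL +2rd +1wr — yes → AL2|MU1|ME0|BR1|rd0|wr1
(2) want 1×ALU +2rd +1wr — RD_PORT → AL2|MU1|ME0|BR1|rd0|wr1
(3) want 1×MEM +2rd +0wr — FU → AL2|MU1|ME0|BR1|rd0|wr1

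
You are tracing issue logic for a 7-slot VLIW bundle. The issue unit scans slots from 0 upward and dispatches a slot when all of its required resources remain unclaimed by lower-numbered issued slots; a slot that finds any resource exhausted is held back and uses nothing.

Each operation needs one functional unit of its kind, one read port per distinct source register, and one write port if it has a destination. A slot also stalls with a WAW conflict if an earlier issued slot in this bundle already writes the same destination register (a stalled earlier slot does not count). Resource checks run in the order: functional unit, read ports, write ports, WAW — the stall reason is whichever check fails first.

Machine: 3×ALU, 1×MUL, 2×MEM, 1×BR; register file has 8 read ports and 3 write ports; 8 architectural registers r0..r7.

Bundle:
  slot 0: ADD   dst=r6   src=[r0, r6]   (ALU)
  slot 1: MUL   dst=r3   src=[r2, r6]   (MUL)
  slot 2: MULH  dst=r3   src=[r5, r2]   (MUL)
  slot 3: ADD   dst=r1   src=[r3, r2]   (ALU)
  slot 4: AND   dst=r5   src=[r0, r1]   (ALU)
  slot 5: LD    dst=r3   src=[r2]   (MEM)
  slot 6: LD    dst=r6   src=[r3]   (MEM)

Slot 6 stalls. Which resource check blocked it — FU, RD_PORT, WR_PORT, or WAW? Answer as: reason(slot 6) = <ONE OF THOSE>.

#0 ALU src=r0,r6 dispatched  <A:2 Mu:1 Ld:2 B:1 rd:6 wr:2>
#1 MUL src=r2,r6 dispatched  <A:2 Mu:0 Ld:2 B:1 rd:4 wr:1>
#2 MUL src=r5,r2 held:FU  <A:2 Mu:0 Ld:2 B:1 rd:4 wr:1>
#3 ALU src=r3,r2 dispatched  <A:1 Mu:0 Ld:2 B:1 rd:2 wr:0>
#4 ALU src=r0,r1 held:WR_PORT  <A:1 Mu:0 Ld:2 B:1 rd:2 wr:0>
#5 MEM src=r2 held:WR_PORT  <A:1 Mu:0 Ld:2 B:1 rd:2 wr:0>
#6 MEM src=r3 held:WR_PORT  <A:1 Mu:0 Ld:2 B:1 rd:2 wr:0>

reason(slot 6) = WR_PORT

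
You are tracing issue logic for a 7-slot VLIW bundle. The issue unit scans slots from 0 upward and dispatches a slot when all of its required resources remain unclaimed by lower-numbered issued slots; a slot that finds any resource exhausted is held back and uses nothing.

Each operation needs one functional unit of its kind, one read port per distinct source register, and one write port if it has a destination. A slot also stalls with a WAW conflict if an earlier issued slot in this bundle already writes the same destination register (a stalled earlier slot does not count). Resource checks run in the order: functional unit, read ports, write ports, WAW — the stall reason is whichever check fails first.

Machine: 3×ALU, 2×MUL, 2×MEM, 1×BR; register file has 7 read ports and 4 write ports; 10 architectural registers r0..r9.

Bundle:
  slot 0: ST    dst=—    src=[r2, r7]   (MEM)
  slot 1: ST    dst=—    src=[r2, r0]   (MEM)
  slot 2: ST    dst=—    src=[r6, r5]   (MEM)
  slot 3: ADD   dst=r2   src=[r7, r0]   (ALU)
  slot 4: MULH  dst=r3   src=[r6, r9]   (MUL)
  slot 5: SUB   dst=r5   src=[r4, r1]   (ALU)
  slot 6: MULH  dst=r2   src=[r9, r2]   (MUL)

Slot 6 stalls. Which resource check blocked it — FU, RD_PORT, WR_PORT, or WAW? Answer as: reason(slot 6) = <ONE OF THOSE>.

reason(slot 6) = RD_PORT

[0] MEM needs rd=2 wr=0: ok; after: ALU=3 MUL=2 MEM=1 BR=1, R=5, W=4
[1] MEM needs rd=2 wr=0: ok; after: ALU=3 MUL=2 MEM=0 BR=1, R=3, W=4
[2] MEM needs rd=2 wr=0: FU; after: ALU=3 MUL=2 MEM=0 BR=1, R=3, W=4
[3] ALU needs rd=2 wr=1: ok; after: ALU=2 MUL=2 MEM=0 BR=1, R=1, W=3
[4] MUL needs rd=2 wr=1: RD_PORT; after: ALU=2 MUL=2 MEM=0 BR=1, R=1, W=3
[5] ALU needs rd=2 wr=1: RD_PORT; after: ALU=2 MUL=2 MEM=0 BR=1, R=1, W=3
[6] MUL needs rd=2 wr=1: RD_PORT; after: ALU=2 MUL=2 MEM=0 BR=1, R=1, W=3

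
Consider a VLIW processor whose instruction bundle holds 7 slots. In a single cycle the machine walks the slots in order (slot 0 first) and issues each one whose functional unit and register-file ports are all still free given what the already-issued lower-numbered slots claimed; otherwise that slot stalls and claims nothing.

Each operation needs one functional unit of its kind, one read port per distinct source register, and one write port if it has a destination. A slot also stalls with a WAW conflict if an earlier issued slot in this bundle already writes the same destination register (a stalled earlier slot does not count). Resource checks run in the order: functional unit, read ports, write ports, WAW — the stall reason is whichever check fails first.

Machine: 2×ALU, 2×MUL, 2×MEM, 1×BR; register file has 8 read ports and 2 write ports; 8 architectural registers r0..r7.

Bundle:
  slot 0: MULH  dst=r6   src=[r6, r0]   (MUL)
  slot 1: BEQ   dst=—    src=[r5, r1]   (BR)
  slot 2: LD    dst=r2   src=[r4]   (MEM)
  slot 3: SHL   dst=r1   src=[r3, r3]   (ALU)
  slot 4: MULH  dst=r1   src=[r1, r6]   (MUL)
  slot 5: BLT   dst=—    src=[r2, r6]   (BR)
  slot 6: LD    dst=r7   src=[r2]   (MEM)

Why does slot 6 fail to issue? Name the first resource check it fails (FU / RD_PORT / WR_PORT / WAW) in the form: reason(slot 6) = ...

  0. MUL→r6 ⇒ go  {2A/1Mu/2Ld/1B | 6r 1w}
  1. BR ⇒ go  {2A/1Mu/2Ld/0B | 4r 1w}
  2. MEM→r2 ⇒ go  {2A/1Mu/1Ld/0B | 3r 0w}
  3. ALU→r1 ⇒ no(WR_PORT)  {2A/1Mu/1Ld/0B | 3r 0w}
  4. MUL→r1 ⇒ no(WR_PORT)  {2A/1Mu/1Ld/0B | 3r 0w}
  5. BR ⇒ no(FU)  {2A/1Mu/1Ld/0B | 3r 0w}
  6. MEM→r7 ⇒ no(WR_PORT)  {2A/1Mu/1Ld/0B | 3r 0w}

reason(slot 6) = WR_PORT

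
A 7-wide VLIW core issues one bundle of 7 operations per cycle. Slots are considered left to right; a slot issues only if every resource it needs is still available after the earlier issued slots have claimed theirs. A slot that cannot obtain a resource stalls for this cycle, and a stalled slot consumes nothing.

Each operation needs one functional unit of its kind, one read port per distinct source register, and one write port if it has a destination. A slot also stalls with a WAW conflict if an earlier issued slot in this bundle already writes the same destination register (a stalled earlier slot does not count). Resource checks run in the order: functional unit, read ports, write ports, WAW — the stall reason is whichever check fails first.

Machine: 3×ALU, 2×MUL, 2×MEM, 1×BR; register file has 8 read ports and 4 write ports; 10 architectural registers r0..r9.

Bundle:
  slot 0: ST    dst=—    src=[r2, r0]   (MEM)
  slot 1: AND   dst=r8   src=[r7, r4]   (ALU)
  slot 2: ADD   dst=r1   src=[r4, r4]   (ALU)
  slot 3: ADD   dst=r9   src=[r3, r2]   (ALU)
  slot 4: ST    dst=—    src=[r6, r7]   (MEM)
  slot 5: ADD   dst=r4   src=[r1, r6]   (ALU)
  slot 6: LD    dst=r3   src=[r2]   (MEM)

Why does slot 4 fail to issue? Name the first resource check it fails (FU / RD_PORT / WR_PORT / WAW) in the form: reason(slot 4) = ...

slot 0 (MEM): ISSUE — free A3,Mu2,Ld1,B1 rp6 wp4
slot 1 (ALU): ISSUE — free A2,Mu2,Ld1,B1 rp4 wp3
slot 2 (ALU): ISSUE — free A1,Mu2,Ld1,B1 rp3 wp2
slot 3 (ALU): ISSUE — free A0,Mu2,Ld1,B1 rp1 wp1
slot 4 (MEM): stall RD_PORT — free A0,Mu2,Ld1,B1 rp1 wp1
slot 5 (ALU): stall FU — free A0,Mu2,Ld1,B1 rp1 wp1
slot 6 (MEM): ISSUE — free A0,Mu2,Ld0,B1 rp0 wp0

reason(slot 4) = RD_PORT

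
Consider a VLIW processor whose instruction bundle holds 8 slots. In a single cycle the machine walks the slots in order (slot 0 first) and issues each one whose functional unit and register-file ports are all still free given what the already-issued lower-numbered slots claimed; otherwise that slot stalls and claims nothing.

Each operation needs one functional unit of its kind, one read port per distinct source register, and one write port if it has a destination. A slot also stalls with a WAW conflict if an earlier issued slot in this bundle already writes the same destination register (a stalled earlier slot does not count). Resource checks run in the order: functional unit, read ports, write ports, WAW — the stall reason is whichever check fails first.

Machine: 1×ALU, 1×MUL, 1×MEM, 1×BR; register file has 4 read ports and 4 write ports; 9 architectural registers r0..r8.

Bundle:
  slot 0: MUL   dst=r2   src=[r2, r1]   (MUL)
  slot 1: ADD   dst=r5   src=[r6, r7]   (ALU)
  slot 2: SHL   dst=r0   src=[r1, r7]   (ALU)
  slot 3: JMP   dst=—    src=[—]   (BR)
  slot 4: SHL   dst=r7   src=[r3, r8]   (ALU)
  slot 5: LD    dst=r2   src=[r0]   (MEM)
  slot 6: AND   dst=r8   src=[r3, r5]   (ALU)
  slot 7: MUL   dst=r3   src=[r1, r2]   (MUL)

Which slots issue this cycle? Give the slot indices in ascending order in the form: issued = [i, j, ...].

(0) want 1×MUL +2rd +1wr — yes → AL1|MU0|ME1|BR1|rd2|wr3
(1) want 1×ALU +2rd +1wr — yes → AL0|MU0|ME1|BR1|rd0|wr2
(2) want 1×ALU +2rd +1wr — FU → AL0|MU0|ME1|BR1|rd0|wr2
(3) want 1×BR +0rd +0wr — yes → AL0|MU0|ME1|BR0|rd0|wr2
(4) want 1×ALU +2rd +1wr — FU → AL0|MU0|ME1|BR0|rd0|wr2
(5) want 1×MEM +1rd +1wr — RD_PORT → AL0|MU0|ME1|BR0|rd0|wr2
(6) want 1×ALU +2rd +1wr — FU → AL0|MU0|ME1|BR0|rd0|wr2
(7) want 1×MUL +2rd +1wr — FU → AL0|MU0|ME1|BR0|rd0|wr2

issued = [0, 1, 3]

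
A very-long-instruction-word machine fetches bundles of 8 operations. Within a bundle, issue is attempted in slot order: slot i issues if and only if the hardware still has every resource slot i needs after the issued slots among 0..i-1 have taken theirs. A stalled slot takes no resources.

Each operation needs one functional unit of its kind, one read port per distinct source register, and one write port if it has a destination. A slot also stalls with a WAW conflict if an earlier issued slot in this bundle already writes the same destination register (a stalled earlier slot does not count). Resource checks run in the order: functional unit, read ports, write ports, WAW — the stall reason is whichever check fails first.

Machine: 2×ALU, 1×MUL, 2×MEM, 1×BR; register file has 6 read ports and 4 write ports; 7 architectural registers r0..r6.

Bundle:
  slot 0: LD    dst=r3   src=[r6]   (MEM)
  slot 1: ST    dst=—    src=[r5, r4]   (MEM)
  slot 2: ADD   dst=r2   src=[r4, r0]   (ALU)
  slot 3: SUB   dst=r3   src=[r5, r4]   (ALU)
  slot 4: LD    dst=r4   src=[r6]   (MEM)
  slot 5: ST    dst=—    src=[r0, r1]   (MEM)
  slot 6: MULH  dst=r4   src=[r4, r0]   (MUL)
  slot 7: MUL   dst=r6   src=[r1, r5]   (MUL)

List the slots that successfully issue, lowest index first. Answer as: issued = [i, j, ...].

issued = [0, 1, 2]

slot 0 (MEM): ISSUE — free A2,Mu1,Ld1,B1 rp5 wp3
slot 1 (MEM): ISSUE — free A2,Mu1,Ld0,B1 rp3 wp3
slot 2 (ALU): ISSUE — free A1,Mu1,Ld0,B1 rp1 wp2
slot 3 (ALU): stall RD_PORT — free A1,Mu1,Ld0,B1 rp1 wp2
slot 4 (MEM): stall FU — free A1,Mu1,Ld0,B1 rp1 wp2
slot 5 (MEM): stall FU — free A1,Mu1,Ld0,B1 rp1 wp2
slot 6 (MUL): stall RD_PORT — free A1,Mu1,Ld0,B1 rp1 wp2
slot 7 (MUL): stall RD_PORT — free A1,Mu1,Ld0,B1 rp1 wp2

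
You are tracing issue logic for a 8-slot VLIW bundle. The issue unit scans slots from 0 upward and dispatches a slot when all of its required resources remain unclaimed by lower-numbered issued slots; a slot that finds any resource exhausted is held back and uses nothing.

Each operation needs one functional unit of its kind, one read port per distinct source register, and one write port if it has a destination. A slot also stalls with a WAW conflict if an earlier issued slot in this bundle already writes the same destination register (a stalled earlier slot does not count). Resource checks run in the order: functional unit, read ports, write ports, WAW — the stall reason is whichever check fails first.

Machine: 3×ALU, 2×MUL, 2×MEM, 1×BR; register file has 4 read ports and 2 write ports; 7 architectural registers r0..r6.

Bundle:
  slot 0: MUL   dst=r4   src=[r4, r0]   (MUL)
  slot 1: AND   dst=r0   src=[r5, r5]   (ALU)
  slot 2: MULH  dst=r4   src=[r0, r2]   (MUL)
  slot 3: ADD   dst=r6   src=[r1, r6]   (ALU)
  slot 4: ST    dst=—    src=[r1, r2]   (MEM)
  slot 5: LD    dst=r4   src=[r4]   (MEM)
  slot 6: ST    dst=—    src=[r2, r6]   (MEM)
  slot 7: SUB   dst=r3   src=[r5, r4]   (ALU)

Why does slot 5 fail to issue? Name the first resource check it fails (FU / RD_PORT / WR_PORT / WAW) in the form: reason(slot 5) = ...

reason(slot 5) = WR_PORT

  0. MUL→r4 ⇒ go  {3A/1Mu/2Ld/1B | 2r 1w}
  1. ALU→r0 ⇒ go  {2A/1Mu/2Ld/1B | 1r 0w}
  2. MUL→r4 ⇒ no(RD_PORT)  {2A/1Mu/2Ld/1B | 1r 0w}
  3. ALU→r6 ⇒ no(RD_PORT)  {2A/1Mu/2Ld/1B | 1r 0w}
  4. MEM ⇒ no(RD_PORT)  {2A/1Mu/2Ld/1B | 1r 0w}
  5. MEM→r4 ⇒ no(WR_PORT)  {2A/1Mu/2Ld/1B | 1r 0w}
  6. MEM ⇒ no(RD_PORT)  {2A/1Mu/2Ld/1B | 1r 0w}
  7. ALU→r3 ⇒ no(RD_PORT)  {2A/1Mu/2Ld/1B | 1r 0w}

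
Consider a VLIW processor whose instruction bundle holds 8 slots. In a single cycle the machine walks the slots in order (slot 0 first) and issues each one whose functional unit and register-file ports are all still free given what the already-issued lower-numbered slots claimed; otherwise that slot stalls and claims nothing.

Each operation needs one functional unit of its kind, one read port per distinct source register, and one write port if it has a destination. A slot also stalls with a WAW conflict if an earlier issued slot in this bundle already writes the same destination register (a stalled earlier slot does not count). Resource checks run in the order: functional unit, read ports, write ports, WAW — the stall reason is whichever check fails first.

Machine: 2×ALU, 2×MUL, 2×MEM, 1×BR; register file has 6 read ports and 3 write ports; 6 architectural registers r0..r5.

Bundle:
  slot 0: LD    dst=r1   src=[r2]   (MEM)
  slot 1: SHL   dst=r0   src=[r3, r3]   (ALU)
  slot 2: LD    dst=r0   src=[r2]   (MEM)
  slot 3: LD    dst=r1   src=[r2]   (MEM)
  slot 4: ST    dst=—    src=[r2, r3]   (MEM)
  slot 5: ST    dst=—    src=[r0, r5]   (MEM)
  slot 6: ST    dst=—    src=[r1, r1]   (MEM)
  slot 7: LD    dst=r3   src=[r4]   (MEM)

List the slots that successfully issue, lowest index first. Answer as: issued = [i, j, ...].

(0) want 1×MEM +1rd +1wr — yes → AL2|MU2|ME1|BR1|rd5|wr2
(1) want 1×ALU +1rd +1wr — yes → AL1|MU2|ME1|BR1|rd4|wr1
(2) want 1×MEM +1rd +1wr — WAW → AL1|MU2|ME1|BR1|rd4|wr1
(3) want 1×MEM +1rd +1wr — WAW → AL1|MU2|ME1|BR1|rd4|wr1
(4) want 1×MEM +2rd +0wr — yes → AL1|MU2|ME0|BR1|rd2|wr1
(5) want 1×MEM +2rd +0wr — FU → AL1|MU2|ME0|BR1|rd2|wr1
(6) want 1×MEM +1rd +0wr — FU → AL1|MU2|ME0|BR1|rd2|wr1
(7) want 1×MEM +1rd +1wr — FU → AL1|MU2|ME0|BR1|rd2|wr1

issued = [0, 1, 4]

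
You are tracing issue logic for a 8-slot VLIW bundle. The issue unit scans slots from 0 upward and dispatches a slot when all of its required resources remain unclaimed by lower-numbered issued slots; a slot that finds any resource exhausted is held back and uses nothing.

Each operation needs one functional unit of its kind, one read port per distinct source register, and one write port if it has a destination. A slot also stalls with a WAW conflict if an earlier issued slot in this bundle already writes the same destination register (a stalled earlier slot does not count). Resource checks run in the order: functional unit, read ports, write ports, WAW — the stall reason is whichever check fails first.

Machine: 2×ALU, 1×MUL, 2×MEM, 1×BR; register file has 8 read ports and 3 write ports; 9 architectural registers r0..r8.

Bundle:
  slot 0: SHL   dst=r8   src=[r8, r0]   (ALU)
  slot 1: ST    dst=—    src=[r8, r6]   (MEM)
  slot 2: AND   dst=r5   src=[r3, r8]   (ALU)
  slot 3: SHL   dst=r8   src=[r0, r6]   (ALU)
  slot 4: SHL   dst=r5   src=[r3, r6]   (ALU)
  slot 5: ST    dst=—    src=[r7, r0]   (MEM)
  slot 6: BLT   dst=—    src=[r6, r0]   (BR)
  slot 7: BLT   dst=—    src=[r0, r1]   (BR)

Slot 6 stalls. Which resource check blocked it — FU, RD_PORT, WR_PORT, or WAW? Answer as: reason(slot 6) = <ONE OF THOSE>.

slot 0 (ALU): ISSUE — free A1,Mu1,Ld2,B1 rp6 wp2
slot 1 (MEM): ISSUE — free A1,Mu1,Ld1,B1 rp4 wp2
slot 2 (ALU): ISSUE — free A0,Mu1,Ld1,B1 rp2 wp1
slot 3 (ALU): stall FU — free A0,Mu1,Ld1,B1 rp2 wp1
slot 4 (ALU): stall FU — free A0,Mu1,Ld1,B1 rp2 wp1
slot 5 (MEM): ISSUE — free A0,Mu1,Ld0,B1 rp0 wp1
slot 6 (BR): stall RD_PORT — free A0,Mu1,Ld0,B1 rp0 wp1
slot 7 (BR): stall RD_PORT — free A0,Mu1,Ld0,B1 rp0 wp1

reason(slot 6) = RD_PORT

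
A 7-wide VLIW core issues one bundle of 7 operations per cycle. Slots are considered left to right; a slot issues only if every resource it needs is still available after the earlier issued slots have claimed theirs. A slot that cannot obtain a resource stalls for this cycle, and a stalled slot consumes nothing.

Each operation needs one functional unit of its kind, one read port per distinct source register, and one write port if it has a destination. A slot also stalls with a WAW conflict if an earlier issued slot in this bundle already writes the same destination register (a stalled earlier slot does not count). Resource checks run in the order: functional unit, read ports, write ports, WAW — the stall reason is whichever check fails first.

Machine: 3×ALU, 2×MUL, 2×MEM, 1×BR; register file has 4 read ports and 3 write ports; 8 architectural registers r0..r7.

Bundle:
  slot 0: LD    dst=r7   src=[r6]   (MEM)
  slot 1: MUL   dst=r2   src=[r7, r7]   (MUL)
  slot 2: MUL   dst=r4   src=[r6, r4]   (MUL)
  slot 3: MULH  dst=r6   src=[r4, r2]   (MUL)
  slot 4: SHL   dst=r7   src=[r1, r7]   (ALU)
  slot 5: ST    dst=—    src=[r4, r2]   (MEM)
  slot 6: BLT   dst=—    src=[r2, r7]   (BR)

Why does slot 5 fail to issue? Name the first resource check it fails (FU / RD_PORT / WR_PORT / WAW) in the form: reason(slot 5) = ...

reason(slot 5) = RD_PORT

slot 0 (MEM): ISSUE — free A3,Mu2,Ld1,B1 rp3 wp2
slot 1 (MUL): ISSUE — free A3,Mu1,Ld1,B1 rp2 wp1
slot 2 (MUL): ISSUE — free A3,Mu0,Ld1,B1 rp0 wp0
slot 3 (MUL): stall FU — free A3,Mu0,Ld1,B1 rp0 wp0
slot 4 (ALU): stall RD_PORT — free A3,Mu0,Ld1,B1 rp0 wp0
slot 5 (MEM): stall RD_PORT — free A3,Mu0,Ld1,B1 rp0 wp0
slot 6 (BR): stall RD_PORT — free A3,Mu0,Ld1,B1 rp0 wp0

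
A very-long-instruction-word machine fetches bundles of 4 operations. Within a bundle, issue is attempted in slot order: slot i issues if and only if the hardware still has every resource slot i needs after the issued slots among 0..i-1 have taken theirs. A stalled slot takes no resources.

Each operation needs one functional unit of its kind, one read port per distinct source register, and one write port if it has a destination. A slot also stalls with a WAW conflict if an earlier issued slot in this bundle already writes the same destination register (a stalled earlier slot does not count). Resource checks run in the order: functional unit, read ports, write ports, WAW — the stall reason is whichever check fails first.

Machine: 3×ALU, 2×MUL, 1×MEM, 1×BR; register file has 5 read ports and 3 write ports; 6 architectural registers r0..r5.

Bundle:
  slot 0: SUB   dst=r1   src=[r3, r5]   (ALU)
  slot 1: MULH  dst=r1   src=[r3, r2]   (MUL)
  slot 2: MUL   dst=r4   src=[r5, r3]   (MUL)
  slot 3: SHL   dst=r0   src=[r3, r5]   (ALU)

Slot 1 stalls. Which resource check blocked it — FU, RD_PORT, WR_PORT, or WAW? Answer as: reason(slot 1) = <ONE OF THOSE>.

reason(slot 1) = WAW

(0) want 1×ALU +2rd +1wr — yes → AL2|MU2|ME1|BR1|rd3|wr2
(1) want 1×MUL +2rd +1wr — WAW → AL2|MU2|ME1|BR1|rd3|wr2
(2) want 1×MUL +2rd +1wr — yes → AL2|MU1|ME1|BR1|rd1|wr1
(3) want 1×ALU +2rd +1wr — RD_PORT → AL2|MU1|ME1|BR1|rd1|wr1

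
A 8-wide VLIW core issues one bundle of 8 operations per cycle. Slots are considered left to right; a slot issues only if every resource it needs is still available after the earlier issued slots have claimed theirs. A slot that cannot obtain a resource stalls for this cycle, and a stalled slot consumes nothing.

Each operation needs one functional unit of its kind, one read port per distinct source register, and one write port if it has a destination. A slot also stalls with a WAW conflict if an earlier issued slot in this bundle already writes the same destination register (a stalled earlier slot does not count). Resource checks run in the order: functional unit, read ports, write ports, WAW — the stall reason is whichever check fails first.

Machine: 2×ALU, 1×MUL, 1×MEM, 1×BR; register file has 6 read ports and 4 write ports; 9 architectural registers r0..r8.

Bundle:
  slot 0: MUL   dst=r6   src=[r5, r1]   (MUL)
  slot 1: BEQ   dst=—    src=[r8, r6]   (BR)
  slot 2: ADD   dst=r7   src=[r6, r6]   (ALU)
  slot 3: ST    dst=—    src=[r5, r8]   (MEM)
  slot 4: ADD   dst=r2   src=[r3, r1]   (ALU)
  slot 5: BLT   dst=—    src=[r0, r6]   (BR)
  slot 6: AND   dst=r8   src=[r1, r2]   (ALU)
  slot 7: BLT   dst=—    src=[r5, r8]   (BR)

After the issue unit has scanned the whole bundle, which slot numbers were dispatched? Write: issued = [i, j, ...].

issued = [0, 1, 2]

  0. MUL→r6 ⇒ go  {2A/0Mu/1Ld/1B | 4r 3w}
  1. BR ⇒ go  {2A/0Mu/1Ld/0B | 2r 3w}
  2. ALU→r7 ⇒ go  {1A/0Mu/1Ld/0B | 1r 2w}
  3. MEM ⇒ no(RD_PORT)  {1A/0Mu/1Ld/0B | 1r 2w}
  4. ALU→r2 ⇒ no(RD_PORT)  {1A/0Mu/1Ld/0B | 1r 2w}
  5. BR ⇒ no(FU)  {1A/0Mu/1Ld/0B | 1r 2w}
  6. ALU→r8 ⇒ no(RD_PORT)  {1A/0Mu/1Ld/0B | 1r 2w}
  7. BR ⇒ no(FU)  {1A/0Mu/1Ld/0B | 1r 2w}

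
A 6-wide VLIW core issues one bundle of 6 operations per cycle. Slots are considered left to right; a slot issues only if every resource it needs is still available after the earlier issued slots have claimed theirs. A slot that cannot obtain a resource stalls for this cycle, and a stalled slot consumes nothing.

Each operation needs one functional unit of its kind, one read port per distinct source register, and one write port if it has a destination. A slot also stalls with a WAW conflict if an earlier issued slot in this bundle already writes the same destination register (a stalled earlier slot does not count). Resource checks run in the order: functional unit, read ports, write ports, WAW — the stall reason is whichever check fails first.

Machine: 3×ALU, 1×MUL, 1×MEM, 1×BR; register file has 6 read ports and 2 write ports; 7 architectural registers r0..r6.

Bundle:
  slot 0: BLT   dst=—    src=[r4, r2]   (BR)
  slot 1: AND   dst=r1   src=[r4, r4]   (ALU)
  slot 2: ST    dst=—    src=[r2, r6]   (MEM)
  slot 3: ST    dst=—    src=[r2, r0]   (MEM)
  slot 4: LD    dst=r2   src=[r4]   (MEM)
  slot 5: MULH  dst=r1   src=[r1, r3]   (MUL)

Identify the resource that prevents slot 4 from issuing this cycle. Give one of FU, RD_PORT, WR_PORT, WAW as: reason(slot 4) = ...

(0) want 1×BR +2rd +0wr — yes → AL3|MU1|ME1|BR0|rd4|wr2
(1) want 1×ALU +1rd +1wr — yes → AL2|MU1|ME1|BR0|rd3|wr1
(2) want 1×MEM +2rd +0wr — yes → AL2|MU1|ME0|BR0|rd1|wr1
(3) want 1×MEM +2rd +0wr — FU → AL2|MU1|ME0|BR0|rd1|wr1
(4) want 1×MEM +1rd +1wr — FU → AL2|MU1|ME0|BR0|rd1|wr1
(5) want 1×MUL +2rd +1wr — RD_PORT → AL2|MU1|ME0|BR0|rd1|wr1

reason(slot 4) = FU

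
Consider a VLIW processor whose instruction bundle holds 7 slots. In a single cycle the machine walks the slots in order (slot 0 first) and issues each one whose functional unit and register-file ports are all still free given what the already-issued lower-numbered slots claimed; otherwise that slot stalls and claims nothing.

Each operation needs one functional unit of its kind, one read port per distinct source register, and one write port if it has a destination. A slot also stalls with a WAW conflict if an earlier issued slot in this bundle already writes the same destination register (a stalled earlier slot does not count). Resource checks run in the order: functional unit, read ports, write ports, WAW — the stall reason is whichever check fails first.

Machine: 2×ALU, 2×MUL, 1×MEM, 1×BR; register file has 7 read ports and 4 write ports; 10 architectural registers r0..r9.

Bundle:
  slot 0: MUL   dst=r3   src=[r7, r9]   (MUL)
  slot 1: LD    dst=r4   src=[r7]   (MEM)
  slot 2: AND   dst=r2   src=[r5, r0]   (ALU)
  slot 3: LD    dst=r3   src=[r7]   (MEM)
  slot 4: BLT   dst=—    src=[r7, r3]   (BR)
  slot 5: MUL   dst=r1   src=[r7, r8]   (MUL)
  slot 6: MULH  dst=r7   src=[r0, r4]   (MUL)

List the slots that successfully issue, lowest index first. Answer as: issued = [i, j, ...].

issued = [0, 1, 2, 4]

#0 MUL src=r7,r9 dispatched  <A:2 Mu:1 Ld:1 B:1 rd:5 wr:3>
#1 MEM src=r7 dispatched  <A:2 Mu:1 Ld:0 B:1 rd:4 wr:2>
#2 ALU src=r5,r0 dispatched  <A:1 Mu:1 Ld:0 B:1 rd:2 wr:1>
#3 MEM src=r7 held:FU  <A:1 Mu:1 Ld:0 B:1 rd:2 wr:1>
#4 BR src=r7,r3 dispatched  <A:1 Mu:1 Ld:0 B:0 rd:0 wr:1>
#5 MUL src=r7,r8 held:RD_PORT  <A:1 Mu:1 Ld:0 B:0 rd:0 wr:1>
#6 MUL src=r0,r4 held:RD_PORT  <A:1 Mu:1 Ld:0 B:0 rd:0 wr:1>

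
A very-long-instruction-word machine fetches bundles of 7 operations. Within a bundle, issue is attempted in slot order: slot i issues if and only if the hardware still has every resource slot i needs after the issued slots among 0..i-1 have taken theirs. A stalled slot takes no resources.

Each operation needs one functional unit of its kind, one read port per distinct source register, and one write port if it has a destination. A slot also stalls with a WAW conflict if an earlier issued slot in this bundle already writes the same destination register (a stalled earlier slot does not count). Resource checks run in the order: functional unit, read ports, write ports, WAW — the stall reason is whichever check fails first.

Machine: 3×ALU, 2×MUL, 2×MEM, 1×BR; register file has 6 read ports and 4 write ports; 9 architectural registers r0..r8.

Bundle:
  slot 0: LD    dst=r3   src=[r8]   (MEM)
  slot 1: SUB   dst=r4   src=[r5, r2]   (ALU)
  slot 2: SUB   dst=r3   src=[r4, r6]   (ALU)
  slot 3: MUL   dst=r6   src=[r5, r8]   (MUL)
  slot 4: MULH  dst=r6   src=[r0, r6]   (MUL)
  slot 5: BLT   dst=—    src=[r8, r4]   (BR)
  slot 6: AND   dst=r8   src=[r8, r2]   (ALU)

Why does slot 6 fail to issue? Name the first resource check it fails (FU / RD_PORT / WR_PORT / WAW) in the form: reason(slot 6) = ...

reason(slot 6) = RD_PORT

[0] MEM needs rd=1 wr=1: ok; after: ALU=3 MUL=2 MEM=1 BR=1, R=5, W=3
[1] ALU needs rd=2 wr=1: ok; after: ALU=2 MUL=2 MEM=1 BR=1, R=3, W=2
[2] ALU needs rd=2 wr=1: WAW; after: ALU=2 MUL=2 MEM=1 BR=1, R=3, W=2
[3] MUL needs rd=2 wr=1: ok; after: ALU=2 MUL=1 MEM=1 BR=1, R=1, W=1
[4] MUL needs rd=2 wr=1: RD_PORT; after: ALU=2 MUL=1 MEM=1 BR=1, R=1, W=1
[5] BR needs rd=2 wr=0: RD_PORT; after: ALU=2 MUL=1 MEM=1 BR=1, R=1, W=1
[6] ALU needs rd=2 wr=1: RD_PORT; after: ALU=2 MUL=1 MEM=1 BR=1, R=1, W=1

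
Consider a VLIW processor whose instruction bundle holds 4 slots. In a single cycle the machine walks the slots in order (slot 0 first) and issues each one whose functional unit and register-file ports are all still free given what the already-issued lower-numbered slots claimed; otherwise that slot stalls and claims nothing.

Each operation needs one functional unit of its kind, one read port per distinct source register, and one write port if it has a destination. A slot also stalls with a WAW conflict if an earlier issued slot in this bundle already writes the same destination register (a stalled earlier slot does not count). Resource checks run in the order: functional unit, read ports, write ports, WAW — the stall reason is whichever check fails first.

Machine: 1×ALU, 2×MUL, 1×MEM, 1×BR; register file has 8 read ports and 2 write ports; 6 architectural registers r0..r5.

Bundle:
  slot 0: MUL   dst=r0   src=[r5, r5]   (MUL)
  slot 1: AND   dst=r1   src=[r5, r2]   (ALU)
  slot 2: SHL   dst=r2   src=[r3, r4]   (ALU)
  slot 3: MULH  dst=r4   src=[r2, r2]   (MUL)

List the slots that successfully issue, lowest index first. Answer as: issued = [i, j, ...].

slot 0 (MUL): ISSUE — free A1,Mu1,Ld1,B1 rp7 wp1
slot 1 (ALU): ISSUE — free A0,Mu1,Ld1,B1 rp5 wp0
slot 2 (ALU): stall FU — free A0,Mu1,Ld1,B1 rp5 wp0
slot 3 (MUL): stall WR_PORT — free A0,Mu1,Ld1,B1 rp5 wp0

issued = [0, 1]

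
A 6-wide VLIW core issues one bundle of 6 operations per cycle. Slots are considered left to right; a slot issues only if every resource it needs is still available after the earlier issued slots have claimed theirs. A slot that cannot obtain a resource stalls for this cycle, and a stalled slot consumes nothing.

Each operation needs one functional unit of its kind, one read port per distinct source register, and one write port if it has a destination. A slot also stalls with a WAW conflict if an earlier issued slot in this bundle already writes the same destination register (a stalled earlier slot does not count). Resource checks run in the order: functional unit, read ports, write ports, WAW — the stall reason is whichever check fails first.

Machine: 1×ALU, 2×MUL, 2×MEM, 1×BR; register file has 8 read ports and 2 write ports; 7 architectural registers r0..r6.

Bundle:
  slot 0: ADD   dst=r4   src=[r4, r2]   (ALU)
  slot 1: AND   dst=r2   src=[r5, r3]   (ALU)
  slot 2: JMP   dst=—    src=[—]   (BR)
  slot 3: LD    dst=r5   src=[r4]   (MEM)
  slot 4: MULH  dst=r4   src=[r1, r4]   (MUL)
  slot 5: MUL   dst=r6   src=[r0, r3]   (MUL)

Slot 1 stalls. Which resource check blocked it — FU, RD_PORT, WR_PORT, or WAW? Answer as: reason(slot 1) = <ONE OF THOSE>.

(0) want 1×ALU +2rd +1wr — yes → AL0|MU2|ME2|BR1|rd6|wr1
(1) want 1×ALU +2rd +1wr — FU → AL0|MU2|ME2|BR1|rd6|wr1
(2) want 1×BR +0rd +0wr — yes → AL0|MU2|ME2|BR0|rd6|wr1
(3) want 1×MEM +1rd +1wr — yes → AL0|MU2|ME1|BR0|rd5|wr0
(4) want 1×MUL +2rd +1wr — WR_PORT → AL0|MU2|ME1|BR0|rd5|wr0
(5) want 1×MUL +2rd +1wr — WR_PORT → AL0|MU2|ME1|BR0|rd5|wr0

reason(slot 1) = FU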